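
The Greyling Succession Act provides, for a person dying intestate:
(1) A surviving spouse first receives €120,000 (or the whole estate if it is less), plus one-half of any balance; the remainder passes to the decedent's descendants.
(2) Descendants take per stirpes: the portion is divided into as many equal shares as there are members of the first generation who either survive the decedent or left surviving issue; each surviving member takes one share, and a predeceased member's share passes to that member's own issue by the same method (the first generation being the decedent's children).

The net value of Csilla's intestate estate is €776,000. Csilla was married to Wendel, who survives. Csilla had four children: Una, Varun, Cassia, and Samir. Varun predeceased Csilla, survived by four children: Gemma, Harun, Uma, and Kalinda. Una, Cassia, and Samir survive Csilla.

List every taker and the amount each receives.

Wendel: €448,000; Una: €82,000; Gemma: €20,500; Harun: €20,500; Uma: €20,500; Kalinda: €20,500; Cassia: €82,000; Samir: €82,000

Wendel first takes €120,000, leaving a balance of €656,000. Wendel then takes one-half of the balance (€328,000), for a total of €448,000. The remaining €328,000 passes to the descendants.
The descendants' portion (€328,000) is divided into 4 shares of €82,000: Una, Cassia, and Samir each take €82,000; Varun's €82,000 share passes to Varun's issue.
Varun's share (€82,000) is divided into 4 shares of €20,500: Gemma, Harun, Uma, and Kalinda each take €20,500.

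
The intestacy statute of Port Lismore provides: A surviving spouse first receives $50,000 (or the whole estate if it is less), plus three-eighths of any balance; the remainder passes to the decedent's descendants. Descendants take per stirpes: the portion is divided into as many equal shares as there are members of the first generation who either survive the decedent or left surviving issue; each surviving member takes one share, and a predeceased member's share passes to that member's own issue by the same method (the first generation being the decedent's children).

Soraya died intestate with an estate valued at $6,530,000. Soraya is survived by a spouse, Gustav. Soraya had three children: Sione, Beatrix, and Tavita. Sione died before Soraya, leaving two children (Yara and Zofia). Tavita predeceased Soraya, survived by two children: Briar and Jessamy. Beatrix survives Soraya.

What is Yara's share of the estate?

Yara receives $675,000.

Gustav first takes $50,000, leaving a balance of $6,480,000. Gustav then takes three-eighths of the balance ($2,430,000), for a total of $2,480,000. The remaining $4,050,000 passes to the descendants.
The descendants' portion ($4,050,000) is divided into 3 shares of $1,350,000: Beatrix takes $1,350,000; Sione's $1,350,000 share passes to Sione's issue; Tavita's $1,350,000 share passes to Tavita's issue.
Sione's share ($1,350,000) is divided into 2 shares of $675,000: Yara and Zofia each take $675,000.
Tavita's share ($1,350,000) is divided into 2 shares of $675,000: Briar and Jessamy each take $675,000.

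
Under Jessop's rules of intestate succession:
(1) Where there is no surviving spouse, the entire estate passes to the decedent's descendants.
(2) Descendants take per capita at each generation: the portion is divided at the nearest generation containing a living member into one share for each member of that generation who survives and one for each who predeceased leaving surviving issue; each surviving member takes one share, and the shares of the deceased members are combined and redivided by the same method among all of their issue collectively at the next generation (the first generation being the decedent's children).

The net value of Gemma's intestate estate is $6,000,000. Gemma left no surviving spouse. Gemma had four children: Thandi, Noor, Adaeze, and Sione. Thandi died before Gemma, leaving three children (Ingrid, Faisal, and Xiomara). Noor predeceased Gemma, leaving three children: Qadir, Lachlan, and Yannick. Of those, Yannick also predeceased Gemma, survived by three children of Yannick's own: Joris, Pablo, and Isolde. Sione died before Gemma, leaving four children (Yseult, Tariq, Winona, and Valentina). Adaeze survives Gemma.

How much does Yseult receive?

Yseult receives $450,000.

The entire $6,000,000 passes to the descendants.
That amount ($6,000,000) is divided at the children's generation into 4 shares of $1,500,000. Adaeze takes $1,500,000. The 3 shares of the deceased (Thandi, Noor, and Sione) are combined into a pool of $4,500,000.
That pool ($4,500,000) is divided at the grandchildren's generation into 10 shares of $450,000. Ingrid, Faisal, Xiomara, Qadir, Lachlan, Yseult, Tariq, Winona, and Valentina each take $450,000. The remaining share for the deceased Yannick ($450,000) is carried to the next generation.
That pool ($450,000) is divided at the great-grandchildren's generation equally among Joris, Pablo, and Isolde: $150,000 each.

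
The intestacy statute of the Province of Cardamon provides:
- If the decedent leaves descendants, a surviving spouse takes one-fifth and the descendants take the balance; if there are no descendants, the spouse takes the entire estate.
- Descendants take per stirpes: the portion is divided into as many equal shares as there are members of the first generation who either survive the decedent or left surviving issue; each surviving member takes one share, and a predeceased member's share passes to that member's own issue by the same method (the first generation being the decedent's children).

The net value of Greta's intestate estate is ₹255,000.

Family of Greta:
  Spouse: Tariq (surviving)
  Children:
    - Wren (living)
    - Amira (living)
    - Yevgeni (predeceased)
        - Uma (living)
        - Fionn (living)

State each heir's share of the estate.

Tariq: ₹51,000; Wren: ₹68,000; Amira: ₹68,000; Uma: ₹34,000; Fionn: ₹34,000

Tariq takes one-fifth of ₹255,000 = ₹51,000. The remaining ₹204,000 passes to the descendants.
The descendants' portion (₹204,000) is divided into 3 shares of ₹68,000: Wren and Amira each take ₹68,000; Yevgeni's ₹68,000 share passes to Yevgeni's issue.
Yevgeni's share (₹68,000) is divided into 2 shares of ₹34,000: Uma and Fionn each take ₹34,000.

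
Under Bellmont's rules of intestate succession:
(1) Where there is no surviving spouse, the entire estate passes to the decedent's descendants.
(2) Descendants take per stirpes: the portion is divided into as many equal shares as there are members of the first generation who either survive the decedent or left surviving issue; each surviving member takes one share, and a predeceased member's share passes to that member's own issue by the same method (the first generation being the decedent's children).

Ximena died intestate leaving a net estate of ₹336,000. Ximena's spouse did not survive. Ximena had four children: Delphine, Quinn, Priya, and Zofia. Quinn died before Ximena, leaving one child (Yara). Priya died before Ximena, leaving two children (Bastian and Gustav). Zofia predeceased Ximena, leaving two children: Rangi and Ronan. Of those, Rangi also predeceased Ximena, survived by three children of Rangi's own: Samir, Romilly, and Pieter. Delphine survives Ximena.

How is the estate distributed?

Delphine: ₹84,000; Yara: ₹84,000; Bastian: ₹42,000; Gustav: ₹42,000; Samir: ₹14,000; Romilly: ₹14,000; Pieter: ₹14,000; Ronan: ₹42,000

The entire ₹336,000 passes to the descendants.
That amount (₹336,000) is divided into 4 shares of ₹84,000: Delphine takes ₹84,000; Quinn's ₹84,000 share passes to Quinn's issue; Priya's ₹84,000 share passes to Priya's issue; Zofia's ₹84,000 share passes to Zofia's issue.
Quinn's share (₹84,000) passes entirely to Yara.
Priya's share (₹84,000) is divided into 2 shares of ₹42,000: Bastian and Gustav each take ₹42,000.
Zofia's share (₹84,000) is divided into 2 shares of ₹42,000: Ronan takes ₹42,000; Rangi's ₹42,000 share passes to Rangi's issue.
Rangi's share (₹42,000) is divided into 3 shares of ₹14,000: Samir, Romilly, and Pieter each take ₹14,000.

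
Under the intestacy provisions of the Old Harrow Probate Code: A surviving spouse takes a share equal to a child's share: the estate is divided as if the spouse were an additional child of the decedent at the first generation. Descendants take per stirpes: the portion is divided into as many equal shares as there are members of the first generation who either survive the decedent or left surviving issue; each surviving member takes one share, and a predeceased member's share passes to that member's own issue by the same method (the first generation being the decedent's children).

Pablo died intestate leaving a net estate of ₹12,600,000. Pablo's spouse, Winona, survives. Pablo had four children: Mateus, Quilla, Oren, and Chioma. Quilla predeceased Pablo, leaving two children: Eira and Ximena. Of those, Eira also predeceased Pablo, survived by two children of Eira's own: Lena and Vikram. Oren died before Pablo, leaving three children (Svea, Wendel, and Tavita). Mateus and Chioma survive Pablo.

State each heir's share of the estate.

Winona: ₹2,520,000; Mateus: ₹2,520,000; Lena: ₹630,000; Vikram: ₹630,000; Ximena: ₹1,260,000; Svea: ₹840,000; Wendel: ₹840,000; Tavita: ₹840,000; Chioma: ₹2,520,000

The spouse counts as an additional share at the children's level, so there are 5 primary shares of ₹2,520,000. Winona takes one such share (₹2,520,000).
The children's combined portion (₹10,080,000) is divided into 4 shares of ₹2,520,000: Mateus and Chioma each take ₹2,520,000; Quilla's ₹2,520,000 share passes to Quilla's issue; Oren's ₹2,520,000 share passes to Oren's issue.
Quilla's share (₹2,520,000) is divided into 2 shares of ₹1,260,000: Ximena takes ₹1,260,000; Eira's ₹1,260,000 share passes to Eira's issue.
Eira's share (₹1,260,000) is divided into 2 shares of ₹630,000: Lena and Vikram each take ₹630,000.
Oren's share (₹2,520,000) is divided into 3 shares of ₹840,000: Svea, Wendel, and Tavita each take ₹840,000.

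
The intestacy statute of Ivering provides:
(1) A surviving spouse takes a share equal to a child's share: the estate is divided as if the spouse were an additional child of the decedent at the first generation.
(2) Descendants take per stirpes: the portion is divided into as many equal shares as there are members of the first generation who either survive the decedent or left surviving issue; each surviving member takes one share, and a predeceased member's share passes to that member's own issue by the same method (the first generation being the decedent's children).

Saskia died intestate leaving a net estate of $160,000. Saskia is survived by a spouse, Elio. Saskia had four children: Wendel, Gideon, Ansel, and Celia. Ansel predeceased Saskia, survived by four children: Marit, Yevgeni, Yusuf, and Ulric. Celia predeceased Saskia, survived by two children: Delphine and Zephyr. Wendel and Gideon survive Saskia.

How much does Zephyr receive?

The spouse counts as an additional share at the children's level, so there are 5 primary shares of $32,000. Elio takes one such share ($32,000).
The children's combined portion ($128,000) is divided into 4 shares of $32,000: Wendel and Gideon each take $32,000; Ansel's $32,000 share passes to Ansel's issue; Celia's $32,000 share passes to Celia's issue.
Ansel's share ($32,000) is divided into 4 shares of $8,000: Marit, Yevgeni, Yusuf, and Ulric each take $8,000.
Celia's share ($32,000) is divided into 2 shares of $16,000: Delphine and Zephyr each take $16,000.

Zephyr receives $16,000.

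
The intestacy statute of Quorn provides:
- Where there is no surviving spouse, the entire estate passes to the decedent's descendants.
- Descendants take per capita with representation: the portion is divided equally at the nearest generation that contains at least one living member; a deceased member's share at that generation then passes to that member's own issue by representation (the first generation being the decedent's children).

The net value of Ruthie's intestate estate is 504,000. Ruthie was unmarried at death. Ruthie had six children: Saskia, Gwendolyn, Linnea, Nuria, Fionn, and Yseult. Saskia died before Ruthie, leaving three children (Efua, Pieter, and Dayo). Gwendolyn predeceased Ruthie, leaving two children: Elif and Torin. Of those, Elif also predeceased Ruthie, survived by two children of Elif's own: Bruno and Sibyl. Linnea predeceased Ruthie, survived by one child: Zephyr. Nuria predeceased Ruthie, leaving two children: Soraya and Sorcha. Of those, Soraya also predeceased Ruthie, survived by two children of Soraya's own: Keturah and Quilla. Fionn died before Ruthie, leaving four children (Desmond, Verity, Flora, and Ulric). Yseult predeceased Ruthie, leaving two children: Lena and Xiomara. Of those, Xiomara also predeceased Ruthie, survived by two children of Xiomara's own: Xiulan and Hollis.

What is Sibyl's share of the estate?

The entire 504,000 passes to the descendants.
No child survives, so the initial division is made at the grandchildren's generation.
That amount (504,000) is divided into 14 shares of 36,000: Efua, Pieter, Dayo, Torin, Zephyr, Sorcha, Desmond, Verity, Flora, Ulric, and Lena each take 36,000; Elif's 36,000 share passes to Elif's issue; Soraya's 36,000 share passes to Soraya's issue; Xiomara's 36,000 share passes to Xiomara's issue.
Elif's share (36,000) is divided into 2 shares of 18,000: Bruno and Sibyl each take 18,000.
Soraya's share (36,000) is divided into 2 shares of 18,000: Keturah and Quilla each take 18,000.
Xiomara's share (36,000) is divided into 2 shares of 18,000: Xiulan and Hollis each take 18,000.

Sibyl receives 18,000.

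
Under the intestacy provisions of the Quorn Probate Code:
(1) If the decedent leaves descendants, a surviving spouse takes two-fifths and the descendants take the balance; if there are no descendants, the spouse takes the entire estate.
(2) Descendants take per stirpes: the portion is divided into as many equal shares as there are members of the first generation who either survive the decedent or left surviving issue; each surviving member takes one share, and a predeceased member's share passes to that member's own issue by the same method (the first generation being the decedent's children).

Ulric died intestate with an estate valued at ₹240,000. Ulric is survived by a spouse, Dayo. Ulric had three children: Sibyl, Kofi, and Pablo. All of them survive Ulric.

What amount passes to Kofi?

Dayo takes two-fifths of ₹240,000 = ₹96,000. The remaining ₹144,000 passes to the descendants.
The descendants' portion (₹144,000) is divided into 3 shares of ₹48,000: Sibyl, Kofi, and Pablo each take ₹48,000.

Kofi receives ₹48,000.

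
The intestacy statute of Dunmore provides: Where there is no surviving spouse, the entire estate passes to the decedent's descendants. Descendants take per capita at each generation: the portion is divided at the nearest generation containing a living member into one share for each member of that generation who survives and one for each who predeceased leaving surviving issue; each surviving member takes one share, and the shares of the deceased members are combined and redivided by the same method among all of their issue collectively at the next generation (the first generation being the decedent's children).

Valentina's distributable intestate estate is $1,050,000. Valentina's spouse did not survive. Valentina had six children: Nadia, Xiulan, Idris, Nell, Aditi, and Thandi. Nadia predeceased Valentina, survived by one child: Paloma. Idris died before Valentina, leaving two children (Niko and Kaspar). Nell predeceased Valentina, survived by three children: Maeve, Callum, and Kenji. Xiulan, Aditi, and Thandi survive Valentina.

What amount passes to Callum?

Callum receives $87,500.

The entire $1,050,000 passes to the descendants.
That amount ($1,050,000) is divided at the children's generation into 6 shares of $175,000. Xiulan, Aditi, and Thandi each take $175,000. The 3 shares of the deceased (Nadia, Idris, and Nell) are combined into a pool of $525,000.
That pool ($525,000) is divided at the grandchildren's generation equally among Paloma, Niko, Kaspar, Maeve, Callum, and Kenji: $87,500 each.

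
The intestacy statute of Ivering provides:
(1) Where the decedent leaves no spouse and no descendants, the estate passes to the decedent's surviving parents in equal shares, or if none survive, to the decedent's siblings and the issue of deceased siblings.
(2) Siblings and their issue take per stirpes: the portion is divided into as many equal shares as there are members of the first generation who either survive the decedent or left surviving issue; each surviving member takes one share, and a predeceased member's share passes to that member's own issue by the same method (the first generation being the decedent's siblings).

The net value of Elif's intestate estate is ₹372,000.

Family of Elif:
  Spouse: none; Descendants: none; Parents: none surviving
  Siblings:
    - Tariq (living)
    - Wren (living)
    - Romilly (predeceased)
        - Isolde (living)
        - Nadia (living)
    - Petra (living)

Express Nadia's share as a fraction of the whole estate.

The entire ₹372,000 passes to the siblings and their issue.
That amount (₹372,000) is divided into 4 shares of ₹93,000: Tariq, Wren, and Petra each take ₹93,000; Romilly's ₹93,000 share passes to Romilly's issue.
Romilly's share (₹93,000) is divided into 2 shares of ₹46,500: Isolde and Nadia each take ₹46,500.

Nadia receives 1/8 of the estate.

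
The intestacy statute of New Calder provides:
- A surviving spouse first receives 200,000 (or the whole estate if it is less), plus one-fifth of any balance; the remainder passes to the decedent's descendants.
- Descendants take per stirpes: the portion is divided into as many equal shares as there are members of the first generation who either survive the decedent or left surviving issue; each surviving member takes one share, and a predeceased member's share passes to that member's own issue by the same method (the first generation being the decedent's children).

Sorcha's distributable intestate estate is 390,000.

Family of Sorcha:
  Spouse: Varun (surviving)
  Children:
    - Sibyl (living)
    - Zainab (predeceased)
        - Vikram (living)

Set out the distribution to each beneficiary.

Varun first takes 200,000, leaving a balance of 190,000. Varun then takes one-fifth of the balance (38,000), for a total of 238,000. The remaining 152,000 passes to the descendants.
The descendants' portion (152,000) is divided into 2 shares of 76,000: Sibyl takes 76,000; Zainab's 76,000 share passes to Zainab's issue.
Zainab's share (76,000) passes entirely to Vikram.

Varun: 238,000; Sibyl: 76,000; Vikram: 76,000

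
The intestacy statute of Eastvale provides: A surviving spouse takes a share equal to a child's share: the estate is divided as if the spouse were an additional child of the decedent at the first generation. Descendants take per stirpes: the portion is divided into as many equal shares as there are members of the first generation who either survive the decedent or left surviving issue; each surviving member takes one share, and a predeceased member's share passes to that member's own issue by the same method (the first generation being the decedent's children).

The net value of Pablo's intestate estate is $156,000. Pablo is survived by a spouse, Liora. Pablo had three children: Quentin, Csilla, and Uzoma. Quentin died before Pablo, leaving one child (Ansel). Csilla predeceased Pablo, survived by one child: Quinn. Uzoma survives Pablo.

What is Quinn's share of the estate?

The spouse counts as an additional share at the children's level, so there are 4 primary shares of $39,000. Liora takes one such share ($39,000).
The children's combined portion ($117,000) is divided into 3 shares of $39,000: Uzoma takes $39,000; Quentin's $39,000 share passes to Quentin's issue; Csilla's $39,000 share passes to Csilla's issue.
Quentin's share ($39,000) passes entirely to Ansel.
Csilla's share ($39,000) passes entirely to Quinn.

Quinn receives $39,000.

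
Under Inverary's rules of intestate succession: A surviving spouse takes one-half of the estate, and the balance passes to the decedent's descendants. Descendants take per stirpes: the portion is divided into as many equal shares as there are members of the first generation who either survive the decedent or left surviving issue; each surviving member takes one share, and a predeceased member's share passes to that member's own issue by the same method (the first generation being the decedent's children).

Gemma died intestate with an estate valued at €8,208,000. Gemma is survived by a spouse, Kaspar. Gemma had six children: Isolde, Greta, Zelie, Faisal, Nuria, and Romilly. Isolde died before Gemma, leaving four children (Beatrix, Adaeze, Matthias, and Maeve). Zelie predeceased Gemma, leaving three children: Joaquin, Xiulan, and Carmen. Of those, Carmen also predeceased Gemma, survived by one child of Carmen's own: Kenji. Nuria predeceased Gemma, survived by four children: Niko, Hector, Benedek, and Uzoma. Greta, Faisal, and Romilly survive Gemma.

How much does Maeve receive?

Maeve receives €171,000.

Kaspar takes one-half of €8,208,000 = €4,104,000. The remaining €4,104,000 passes to the descendants.
The descendants' portion (€4,104,000) is divided into 6 shares of €684,000: Greta, Faisal, and Romilly each take €684,000; Isolde's €684,000 share passes to Isolde's issue; Zelie's €684,000 share passes to Zelie's issue; Nuria's €684,000 share passes to Nuria's issue.
Isolde's share (€684,000) is divided into 4 shares of €171,000: Beatrix, Adaeze, Matthias, and Maeve each take €171,000.
Zelie's share (€684,000) is divided into 3 shares of €228,000: Joaquin and Xiulan each take €228,000; Carmen's €228,000 share passes to Carmen's issue.
Carmen's share (€228,000) passes entirely to Kenji.
Nuria's share (€684,000) is divided into 4 shares of €171,000: Niko, Hector, Benedek, and Uzoma each take €171,000.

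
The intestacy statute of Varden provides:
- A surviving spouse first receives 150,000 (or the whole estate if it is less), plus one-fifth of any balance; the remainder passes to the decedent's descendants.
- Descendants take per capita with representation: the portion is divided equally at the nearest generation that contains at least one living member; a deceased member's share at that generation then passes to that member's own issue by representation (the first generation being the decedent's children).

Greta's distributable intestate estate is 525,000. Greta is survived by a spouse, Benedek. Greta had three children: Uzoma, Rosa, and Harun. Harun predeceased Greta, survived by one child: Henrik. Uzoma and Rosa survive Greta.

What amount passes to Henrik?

Henrik receives 100,000.

Benedek first takes 150,000, leaving a balance of 375,000. Benedek then takes one-fifth of the balance (75,000), for a total of 225,000. The remaining 300,000 passes to the descendants.
The descendants' portion (300,000) is divided into 3 shares of 100,000: Uzoma and Rosa each take 100,000; Harun's 100,000 share passes to Harun's issue.
Harun's share (100,000) passes entirely to Henrik.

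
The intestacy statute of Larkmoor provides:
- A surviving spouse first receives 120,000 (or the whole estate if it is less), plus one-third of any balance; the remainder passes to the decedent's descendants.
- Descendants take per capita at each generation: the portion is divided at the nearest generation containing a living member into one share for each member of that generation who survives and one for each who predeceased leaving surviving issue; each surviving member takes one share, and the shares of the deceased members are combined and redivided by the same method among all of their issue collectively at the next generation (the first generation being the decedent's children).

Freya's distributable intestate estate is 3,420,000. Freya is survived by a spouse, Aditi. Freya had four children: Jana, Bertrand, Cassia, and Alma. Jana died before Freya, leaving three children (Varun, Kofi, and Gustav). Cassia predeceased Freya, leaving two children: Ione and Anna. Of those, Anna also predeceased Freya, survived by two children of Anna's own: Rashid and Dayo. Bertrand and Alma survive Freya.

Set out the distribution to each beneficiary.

Aditi: 1,220,000; Varun: 220,000; Kofi: 220,000; Gustav: 220,000; Bertrand: 550,000; Ione: 220,000; Rashid: 110,000; Dayo: 110,000; Alma: 550,000

Aditi first takes 120,000, leaving a balance of 3,300,000. Aditi then takes one-third of the balance (1,100,000), for a total of 1,220,000. The remaining 2,200,000 passes to the descendants.
The descendants' portion (2,200,000) is divided at the children's generation into 4 shares of 550,000. Bertrand and Alma each take 550,000. The 2 shares of the deceased (Jana and Cassia) are combined into a pool of 1,100,000.
That pool (1,100,000) is divided at the grandchildren's generation into 5 shares of 220,000. Varun, Kofi, Gustav, and Ione each take 220,000. The remaining share for the deceased Anna (220,000) is carried to the next generation.
That pool (220,000) is divided at the great-grandchildren's generation equally among Rashid and Dayo: 110,000 each.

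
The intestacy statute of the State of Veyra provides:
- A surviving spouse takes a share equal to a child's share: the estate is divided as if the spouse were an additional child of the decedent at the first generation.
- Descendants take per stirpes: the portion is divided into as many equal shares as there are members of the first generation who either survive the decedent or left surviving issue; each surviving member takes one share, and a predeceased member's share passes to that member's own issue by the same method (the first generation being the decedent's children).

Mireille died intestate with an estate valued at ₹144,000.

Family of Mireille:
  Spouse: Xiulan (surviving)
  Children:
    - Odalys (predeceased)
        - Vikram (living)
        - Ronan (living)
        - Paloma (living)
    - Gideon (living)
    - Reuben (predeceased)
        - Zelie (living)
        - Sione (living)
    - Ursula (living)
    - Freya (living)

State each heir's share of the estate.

Xiulan: ₹24,000; Vikram: ₹8,000; Ronan: ₹8,000; Paloma: ₹8,000; Gideon: ₹24,000; Zelie: ₹12,000; Sione: ₹12,000; Ursula: ₹24,000; Freya: ₹24,000

The spouse counts as an additional share at the children's level, so there are 6 primary shares of ₹24,000. Xiulan takes one such share (₹24,000).
The children's combined portion (₹120,000) is divided into 5 shares of ₹24,000: Gideon, Ursula, and Freya each take ₹24,000; Odalys's ₹24,000 share passes to Odalys's issue; Reuben's ₹24,000 share passes to Reuben's issue.
Odalys's share (₹24,000) is divided into 3 shares of ₹8,000: Vikram, Ronan, and Paloma each take ₹8,000.
Reuben's share (₹24,000) is divided into 2 shares of ₹12,000: Zelie and Sione each take ₹12,000.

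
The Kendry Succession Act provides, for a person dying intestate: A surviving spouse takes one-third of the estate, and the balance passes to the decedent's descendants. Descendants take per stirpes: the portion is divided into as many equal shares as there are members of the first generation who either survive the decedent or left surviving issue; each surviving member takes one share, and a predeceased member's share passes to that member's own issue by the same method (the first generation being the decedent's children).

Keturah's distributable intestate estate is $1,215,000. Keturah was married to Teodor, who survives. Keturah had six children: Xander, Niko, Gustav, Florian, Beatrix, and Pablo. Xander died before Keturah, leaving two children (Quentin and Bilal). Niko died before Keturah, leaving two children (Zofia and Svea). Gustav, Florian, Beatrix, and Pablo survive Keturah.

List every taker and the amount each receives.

Teodor takes one-third of $1,215,000 = $405,000. The remaining $810,000 passes to the descendants.
The descendants' portion ($810,000) is divided into 6 shares of $135,000: Gustav, Florian, Beatrix, and Pablo each take $135,000; Xander's $135,000 share passes to Xander's issue; Niko's $135,000 share passes to Niko's issue.
Xander's share ($135,000) is divided into 2 shares of $67,500: Quentin and Bilal each take $67,500.
Niko's share ($135,000) is divided into 2 shares of $67,500: Zofia and Svea each take $67,500.

Teodor: $405,000; Quentin: $67,500; Bilal: $67,500; Zofia: $67,500; Svea: $67,500; Gustav: $135,000; Florian: $135,000; Beatrix: $135,000; Pablo: $135,000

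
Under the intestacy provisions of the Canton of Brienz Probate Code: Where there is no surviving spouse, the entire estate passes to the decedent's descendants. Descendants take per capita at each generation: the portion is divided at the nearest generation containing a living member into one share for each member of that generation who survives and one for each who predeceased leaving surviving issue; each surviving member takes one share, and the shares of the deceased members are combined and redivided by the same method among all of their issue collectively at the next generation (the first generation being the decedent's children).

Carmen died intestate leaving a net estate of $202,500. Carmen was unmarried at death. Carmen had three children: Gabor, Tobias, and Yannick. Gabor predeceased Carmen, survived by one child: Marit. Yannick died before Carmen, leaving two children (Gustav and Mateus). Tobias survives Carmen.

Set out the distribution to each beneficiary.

The entire $202,500 passes to the descendants.
That amount ($202,500) is divided at the children's generation into 3 shares of $67,500. Tobias takes $67,500. The 2 shares of the deceased (Gabor and Yannick) are combined into a pool of $135,000.
That pool ($135,000) is divided at the grandchildren's generation equally among Marit, Gustav, and Mateus: $45,000 each.

Marit: $45,000; Tobias: $67,500; Gustav: $45,000; Mateus: $45,000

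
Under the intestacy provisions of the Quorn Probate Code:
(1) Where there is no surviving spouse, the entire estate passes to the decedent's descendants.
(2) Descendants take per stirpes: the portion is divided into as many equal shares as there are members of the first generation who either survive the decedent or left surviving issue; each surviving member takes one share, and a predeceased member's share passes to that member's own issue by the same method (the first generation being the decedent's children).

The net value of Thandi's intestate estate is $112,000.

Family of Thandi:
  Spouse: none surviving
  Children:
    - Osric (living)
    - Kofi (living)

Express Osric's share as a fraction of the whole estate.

Osric receives 1/2 of the estate.

The entire $112,000 passes to the descendants.
That amount ($112,000) is divided into 2 shares of $56,000: Osric and Kofi each take $56,000.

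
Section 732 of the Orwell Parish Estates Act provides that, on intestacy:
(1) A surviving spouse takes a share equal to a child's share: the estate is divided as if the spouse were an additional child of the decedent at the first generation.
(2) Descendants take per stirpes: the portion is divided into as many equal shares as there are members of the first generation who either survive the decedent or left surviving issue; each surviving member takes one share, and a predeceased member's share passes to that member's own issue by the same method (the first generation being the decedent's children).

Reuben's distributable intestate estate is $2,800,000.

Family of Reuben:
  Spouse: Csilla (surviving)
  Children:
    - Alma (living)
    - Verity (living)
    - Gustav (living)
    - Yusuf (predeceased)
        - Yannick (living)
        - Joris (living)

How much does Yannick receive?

Yannick receives $280,000.

The spouse counts as an additional share at the children's level, so there are 5 primary shares of $560,000. Csilla takes one such share ($560,000).
The children's combined portion ($2,240,000) is divided into 4 shares of $560,000: Alma, Verity, and Gustav each take $560,000; Yusuf's $560,000 share passes to Yusuf's issue.
Yusuf's share ($560,000) is divided into 2 shares of $280,000: Yannick and Joris each take $280,000.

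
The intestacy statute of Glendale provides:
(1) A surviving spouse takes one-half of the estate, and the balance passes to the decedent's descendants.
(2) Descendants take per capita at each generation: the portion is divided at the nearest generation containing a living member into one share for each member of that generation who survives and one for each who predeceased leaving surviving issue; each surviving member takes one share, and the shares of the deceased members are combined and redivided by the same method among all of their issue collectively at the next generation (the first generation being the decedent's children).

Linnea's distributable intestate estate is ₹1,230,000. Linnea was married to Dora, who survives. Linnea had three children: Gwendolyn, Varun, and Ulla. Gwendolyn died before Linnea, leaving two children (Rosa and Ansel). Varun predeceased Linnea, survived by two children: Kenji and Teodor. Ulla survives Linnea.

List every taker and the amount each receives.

Dora takes one-half of ₹1,230,000 = ₹615,000. The remaining ₹615,000 passes to the descendants.
The descendants' portion (₹615,000) is divided at the children's generation into 3 shares of ₹205,000. Ulla takes ₹205,000. The 2 shares of the deceased (Gwendolyn and Varun) are combined into a pool of ₹410,000.
That pool (₹410,000) is divided at the grandchildren's generation equally among Rosa, Ansel, Kenji, and Teodor: ₹102,500 each.

Dora: ₹615,000; Rosa: ₹102,500; Ansel: ₹102,500; Kenji: ₹102,500; Teodor: ₹102,500; Ulla: ₹205,000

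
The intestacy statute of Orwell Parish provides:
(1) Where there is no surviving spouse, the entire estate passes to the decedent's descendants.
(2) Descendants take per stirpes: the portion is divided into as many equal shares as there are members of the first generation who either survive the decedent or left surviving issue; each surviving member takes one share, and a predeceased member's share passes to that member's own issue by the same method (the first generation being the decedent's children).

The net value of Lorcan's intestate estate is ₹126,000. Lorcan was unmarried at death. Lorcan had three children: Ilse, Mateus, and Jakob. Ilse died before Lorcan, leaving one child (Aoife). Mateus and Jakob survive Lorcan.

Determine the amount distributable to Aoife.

Aoife receives ₹42,000.

The entire ₹126,000 passes to the descendants.
That amount (₹126,000) is divided into 3 shares of ₹42,000: Mateus and Jakob each take ₹42,000; Ilse's ₹42,000 share passes to Ilse's issue.
Ilse's share (₹42,000) passes entirely to Aoife.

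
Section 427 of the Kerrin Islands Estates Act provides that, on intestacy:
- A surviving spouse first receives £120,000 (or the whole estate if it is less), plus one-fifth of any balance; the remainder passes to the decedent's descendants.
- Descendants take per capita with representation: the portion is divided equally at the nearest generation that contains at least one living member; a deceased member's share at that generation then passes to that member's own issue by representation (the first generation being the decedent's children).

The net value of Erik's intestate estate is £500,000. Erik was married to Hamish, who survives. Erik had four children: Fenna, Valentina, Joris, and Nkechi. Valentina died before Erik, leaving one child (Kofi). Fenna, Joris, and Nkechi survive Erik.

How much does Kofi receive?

Kofi receives £76,000.

Hamish first takes £120,000, leaving a balance of £380,000. Hamish then takes one-fifth of the balance (£76,000), for a total of £196,000. The remaining £304,000 passes to the descendants.
The descendants' portion (£304,000) is divided into 4 shares of £76,000: Fenna, Joris, and Nkechi each take £76,000; Valentina's £76,000 share passes to Valentina's issue.
Valentina's share (£76,000) passes entirely to Kofi.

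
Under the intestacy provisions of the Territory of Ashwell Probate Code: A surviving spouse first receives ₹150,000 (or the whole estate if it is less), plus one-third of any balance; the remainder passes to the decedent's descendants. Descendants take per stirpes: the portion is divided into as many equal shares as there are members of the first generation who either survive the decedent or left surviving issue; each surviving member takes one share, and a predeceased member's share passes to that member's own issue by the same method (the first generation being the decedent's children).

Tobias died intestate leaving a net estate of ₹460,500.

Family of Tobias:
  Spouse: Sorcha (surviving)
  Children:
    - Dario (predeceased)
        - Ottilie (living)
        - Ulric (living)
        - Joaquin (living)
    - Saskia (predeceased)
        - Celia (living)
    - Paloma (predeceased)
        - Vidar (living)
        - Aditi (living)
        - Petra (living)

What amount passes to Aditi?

Sorcha first takes ₹150,000, leaving a balance of ₹310,500. Sorcha then takes one-third of the balance (₹103,500), for a total of ₹253,500. The remaining ₹207,000 passes to the descendants.
The descendants' portion (₹207,000) is divided into 3 shares of ₹69,000: Dario's ₹69,000 share passes to Dario's issue; Saskia's ₹69,000 share passes to Saskia's issue; Paloma's ₹69,000 share passes to Paloma's issue.
Dario's share (₹69,000) is divided into 3 shares of ₹23,000: Ottilie, Ulric, and Joaquin each take ₹23,000.
Saskia's share (₹69,000) passes entirely to Celia.
Paloma's share (₹69,000) is divided into 3 shares of ₹23,000: Vidar, Aditi, and Petra each take ₹23,000.

Aditi receives ₹23,000.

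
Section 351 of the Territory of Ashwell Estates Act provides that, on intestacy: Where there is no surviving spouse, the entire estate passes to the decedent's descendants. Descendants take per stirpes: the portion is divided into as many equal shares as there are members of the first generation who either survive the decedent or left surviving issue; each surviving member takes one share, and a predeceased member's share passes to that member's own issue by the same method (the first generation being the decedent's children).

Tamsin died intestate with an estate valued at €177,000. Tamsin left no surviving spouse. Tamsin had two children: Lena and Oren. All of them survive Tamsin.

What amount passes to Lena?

The entire €177,000 passes to the descendants.
That amount (€177,000) is divided into 2 shares of €88,500: Lena and Oren each take €88,500.

Lena receives €88,500.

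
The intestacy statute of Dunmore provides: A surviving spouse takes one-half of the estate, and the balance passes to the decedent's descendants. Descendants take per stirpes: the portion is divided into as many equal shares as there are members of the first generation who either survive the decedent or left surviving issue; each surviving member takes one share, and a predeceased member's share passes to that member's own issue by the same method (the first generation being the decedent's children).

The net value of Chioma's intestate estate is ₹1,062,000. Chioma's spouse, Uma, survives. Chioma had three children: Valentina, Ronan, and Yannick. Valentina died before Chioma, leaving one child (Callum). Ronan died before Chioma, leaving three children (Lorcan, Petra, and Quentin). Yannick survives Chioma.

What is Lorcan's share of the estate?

Uma takes one-half of ₹1,062,000 = ₹531,000. The remaining ₹531,000 passes to the descendants.
The descendants' portion (₹531,000) is divided into 3 shares of ₹177,000: Yannick takes ₹177,000; Valentina's ₹177,000 share passes to Valentina's issue; Ronan's ₹177,000 share passes to Ronan's issue.
Valentina's share (₹177,000) passes entirely to Callum.
Ronan's share (₹177,000) is divided into 3 shares of ₹59,000: Lorcan, Petra, and Quentin each take ₹59,000.

Lorcan receives ₹59,000.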